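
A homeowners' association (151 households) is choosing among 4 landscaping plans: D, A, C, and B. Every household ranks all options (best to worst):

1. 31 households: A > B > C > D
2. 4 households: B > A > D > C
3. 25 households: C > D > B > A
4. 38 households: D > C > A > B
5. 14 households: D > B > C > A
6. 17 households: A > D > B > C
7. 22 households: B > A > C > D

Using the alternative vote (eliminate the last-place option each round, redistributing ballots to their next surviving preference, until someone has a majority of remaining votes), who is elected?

D

Round 1: D 52, A 48, C 25, B 26. Eliminate C.
Round 2: D 77, A 48, B 26. D has a majority.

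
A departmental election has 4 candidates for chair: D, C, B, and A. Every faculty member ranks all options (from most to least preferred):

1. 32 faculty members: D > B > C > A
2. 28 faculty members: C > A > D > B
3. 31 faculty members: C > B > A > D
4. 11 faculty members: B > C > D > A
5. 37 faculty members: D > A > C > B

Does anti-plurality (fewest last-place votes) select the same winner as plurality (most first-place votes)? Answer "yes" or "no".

Anti-plurality — last-place votes: D 31, C 0, B 65, A 43. Winner: C.
Plurality — first-place votes: D 69, C 59, B 11, A 0. Winner: D.
The two methods disagree.

no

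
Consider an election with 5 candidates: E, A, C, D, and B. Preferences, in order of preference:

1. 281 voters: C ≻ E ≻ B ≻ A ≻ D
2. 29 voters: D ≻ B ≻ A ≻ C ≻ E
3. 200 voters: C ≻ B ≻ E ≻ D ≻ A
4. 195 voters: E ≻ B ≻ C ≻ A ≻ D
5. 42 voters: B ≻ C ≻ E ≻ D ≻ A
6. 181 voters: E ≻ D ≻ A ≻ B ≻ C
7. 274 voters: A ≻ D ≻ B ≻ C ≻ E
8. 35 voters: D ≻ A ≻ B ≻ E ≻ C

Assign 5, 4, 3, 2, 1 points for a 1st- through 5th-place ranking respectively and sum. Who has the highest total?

E: 281·4 + 29·1 + 200·3 + 195·5 + 42·3 + 181·5 + 274·1 + 35·2 = 4103
A: 281·2 + 29·3 + 200·1 + 195·2 + 42·1 + 181·3 + 274·5 + 35·4 = 3334
C: 281·5 + 29·2 + 200·5 + 195·3 + 42·4 + 181·1 + 274·2 + 35·1 = 3980
D: 281·1 + 29·5 + 200·2 + 195·1 + 42·2 + 181·4 + 274·4 + 35·5 = 3100
B: 281·3 + 29·4 + 200·4 + 195·4 + 42·5 + 181·2 + 274·3 + 35·3 = 4038
E has the highest Borda score (4103).

E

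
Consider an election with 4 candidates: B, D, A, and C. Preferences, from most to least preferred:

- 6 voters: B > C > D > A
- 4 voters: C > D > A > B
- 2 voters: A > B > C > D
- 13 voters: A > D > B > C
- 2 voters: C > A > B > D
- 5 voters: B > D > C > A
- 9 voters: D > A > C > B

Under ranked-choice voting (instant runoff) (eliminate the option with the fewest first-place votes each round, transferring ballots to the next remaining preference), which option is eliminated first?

C

Round 1: B 11, D 9, A 15, C 6. Eliminate C.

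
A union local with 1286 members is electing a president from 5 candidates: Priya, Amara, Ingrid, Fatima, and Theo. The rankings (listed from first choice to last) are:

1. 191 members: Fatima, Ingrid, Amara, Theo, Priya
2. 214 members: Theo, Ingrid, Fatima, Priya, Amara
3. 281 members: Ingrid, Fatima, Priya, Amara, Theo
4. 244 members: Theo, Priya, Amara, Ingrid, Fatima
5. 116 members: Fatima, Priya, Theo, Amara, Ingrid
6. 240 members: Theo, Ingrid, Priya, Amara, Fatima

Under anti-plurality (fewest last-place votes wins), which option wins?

Last-place votes: Priya 191, Amara 214, Ingrid 116, Fatima 484, Theo 281.
Ingrid is ranked last by the fewest voters, so Ingrid wins.

Ingrid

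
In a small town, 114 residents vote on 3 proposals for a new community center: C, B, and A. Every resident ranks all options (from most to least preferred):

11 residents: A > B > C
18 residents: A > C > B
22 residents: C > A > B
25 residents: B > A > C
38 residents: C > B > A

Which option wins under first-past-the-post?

C

First-place votes: C 60, B 25, A 29.
C has the most first-place votes.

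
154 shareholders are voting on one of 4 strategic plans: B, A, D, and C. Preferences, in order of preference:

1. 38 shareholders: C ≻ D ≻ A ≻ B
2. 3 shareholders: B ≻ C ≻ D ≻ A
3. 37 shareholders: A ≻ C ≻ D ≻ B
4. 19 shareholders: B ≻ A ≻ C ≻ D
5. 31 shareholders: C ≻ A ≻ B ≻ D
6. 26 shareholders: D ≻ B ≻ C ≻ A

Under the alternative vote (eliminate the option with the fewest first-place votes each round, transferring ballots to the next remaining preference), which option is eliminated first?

Round 1: B 22, A 37, D 26, C 69. Eliminate B.

B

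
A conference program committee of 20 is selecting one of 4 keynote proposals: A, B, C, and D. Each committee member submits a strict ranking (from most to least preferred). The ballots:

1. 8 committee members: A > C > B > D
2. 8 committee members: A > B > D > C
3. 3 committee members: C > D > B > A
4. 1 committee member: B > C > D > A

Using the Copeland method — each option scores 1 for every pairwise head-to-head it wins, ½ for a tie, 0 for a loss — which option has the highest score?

A

A: beats B, C, and D → score 3.
B: beats D; loses to A and C → score 1.
C: beats B and D; loses to A → score 2.
D: loses to A, B, and C → score 0.
A has the best pairwise record.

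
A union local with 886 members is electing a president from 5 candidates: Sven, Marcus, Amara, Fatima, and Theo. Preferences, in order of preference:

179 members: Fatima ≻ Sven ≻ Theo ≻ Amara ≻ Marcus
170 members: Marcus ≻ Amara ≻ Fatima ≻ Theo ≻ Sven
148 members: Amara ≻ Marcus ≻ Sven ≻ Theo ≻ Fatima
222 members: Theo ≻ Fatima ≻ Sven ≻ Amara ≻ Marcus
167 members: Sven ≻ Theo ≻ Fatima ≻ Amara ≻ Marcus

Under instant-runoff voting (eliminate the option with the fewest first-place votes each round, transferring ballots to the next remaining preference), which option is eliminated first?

Amara

Round 1: Sven 167, Marcus 170, Amara 148, Fatima 179, Theo 222. Eliminate Amara.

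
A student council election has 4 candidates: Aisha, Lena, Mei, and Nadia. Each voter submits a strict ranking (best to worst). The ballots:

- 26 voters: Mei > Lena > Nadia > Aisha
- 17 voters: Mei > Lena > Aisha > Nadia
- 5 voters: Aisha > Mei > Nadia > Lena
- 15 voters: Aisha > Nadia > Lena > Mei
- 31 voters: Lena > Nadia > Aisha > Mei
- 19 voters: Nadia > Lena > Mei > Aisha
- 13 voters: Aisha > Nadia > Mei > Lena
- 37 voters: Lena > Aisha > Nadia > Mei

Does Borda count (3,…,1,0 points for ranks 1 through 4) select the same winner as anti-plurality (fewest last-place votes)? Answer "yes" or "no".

no

Borda — scores: Aisha 221, Lena 343, Mei 171, Nadia 243. Winner: Lena.
Anti-plurality — last-place votes: Aisha 45, Lena 18, Mei 83, Nadia 17. Winner: Nadia.
The two methods disagree.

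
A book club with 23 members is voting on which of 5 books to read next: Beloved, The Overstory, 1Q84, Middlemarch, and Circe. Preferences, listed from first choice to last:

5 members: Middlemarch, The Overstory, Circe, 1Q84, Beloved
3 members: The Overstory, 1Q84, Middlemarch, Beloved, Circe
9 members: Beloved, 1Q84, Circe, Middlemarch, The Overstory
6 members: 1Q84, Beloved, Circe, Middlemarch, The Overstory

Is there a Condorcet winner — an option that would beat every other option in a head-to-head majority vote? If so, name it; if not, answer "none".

1Q84 vs Beloved: 14–9 for 1Q84.
1Q84 vs The Overstory: 15–8 for 1Q84.
1Q84 vs Middlemarch: 18–5 for 1Q84.
1Q84 vs Circe: 18–5 for 1Q84.
1Q84 beats every other option head-to-head.

1Q84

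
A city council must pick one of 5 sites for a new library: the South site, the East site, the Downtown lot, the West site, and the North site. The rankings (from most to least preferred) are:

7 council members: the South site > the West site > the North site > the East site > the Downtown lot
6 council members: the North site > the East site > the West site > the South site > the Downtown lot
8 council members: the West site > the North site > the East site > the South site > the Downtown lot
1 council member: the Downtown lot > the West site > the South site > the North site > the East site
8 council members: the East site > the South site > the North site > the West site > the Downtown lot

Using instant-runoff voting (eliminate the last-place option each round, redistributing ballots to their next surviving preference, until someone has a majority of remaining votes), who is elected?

the West site

Round 1: the South site 7, the East site 8, the Downtown lot 1, the West site 8, the North site 6. Eliminate the Downtown lot.
Round 2: the South site 7, the East site 8, the West site 9, the North site 6. Eliminate the North site.
Round 3: the South site 7, the East site 14, the West site 9. Eliminate the South site.
Round 4: the East site 14, the West site 16. The West site has a majority.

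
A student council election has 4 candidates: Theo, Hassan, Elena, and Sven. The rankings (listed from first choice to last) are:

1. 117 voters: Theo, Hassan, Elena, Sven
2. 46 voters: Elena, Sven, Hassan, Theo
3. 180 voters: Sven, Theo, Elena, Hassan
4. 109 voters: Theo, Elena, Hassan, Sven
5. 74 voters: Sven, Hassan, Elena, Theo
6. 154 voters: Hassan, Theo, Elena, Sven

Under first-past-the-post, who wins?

Sven

First-place votes: Theo 226, Hassan 154, Elena 46, Sven 254.
Sven has the most first-place votes.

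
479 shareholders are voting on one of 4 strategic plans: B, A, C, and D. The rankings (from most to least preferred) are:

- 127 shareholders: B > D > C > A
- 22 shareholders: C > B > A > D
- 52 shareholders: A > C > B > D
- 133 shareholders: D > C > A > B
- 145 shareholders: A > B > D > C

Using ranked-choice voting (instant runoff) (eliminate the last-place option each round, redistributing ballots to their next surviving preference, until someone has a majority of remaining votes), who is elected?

Round 1: B 127, A 197, C 22, D 133. Eliminate C.
Round 2: B 149, A 197, D 133. Eliminate D.
Round 3: B 149, A 330. A has a majority.

A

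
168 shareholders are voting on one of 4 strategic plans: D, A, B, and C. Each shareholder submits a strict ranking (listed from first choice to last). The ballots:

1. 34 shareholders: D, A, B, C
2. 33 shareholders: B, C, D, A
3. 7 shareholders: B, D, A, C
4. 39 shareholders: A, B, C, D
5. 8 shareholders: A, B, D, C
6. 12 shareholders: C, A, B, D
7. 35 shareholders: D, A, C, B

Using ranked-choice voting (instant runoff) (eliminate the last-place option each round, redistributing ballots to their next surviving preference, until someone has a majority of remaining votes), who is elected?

D

Round 1: D 69, A 47, B 40, C 12. Eliminate C.
Round 2: D 69, A 59, B 40. Eliminate B.
Round 3: D 109, A 59. D has a majority.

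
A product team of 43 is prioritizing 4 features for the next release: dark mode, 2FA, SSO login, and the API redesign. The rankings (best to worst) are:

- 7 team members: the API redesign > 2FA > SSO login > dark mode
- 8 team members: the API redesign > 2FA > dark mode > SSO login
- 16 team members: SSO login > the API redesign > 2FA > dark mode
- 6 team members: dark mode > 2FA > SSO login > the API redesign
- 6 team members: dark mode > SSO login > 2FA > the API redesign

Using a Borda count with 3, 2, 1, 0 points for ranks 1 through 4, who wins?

dark mode: 7·0 + 8·1 + 16·0 + 6·3 + 6·3 = 44
2FA: 7·2 + 8·2 + 16·1 + 6·2 + 6·1 = 64
SSO login: 7·1 + 8·0 + 16·3 + 6·1 + 6·2 = 73
the API redesign: 7·3 + 8·3 + 16·2 + 6·0 + 6·0 = 77
the API redesign has the highest Borda score (77).

the API redesign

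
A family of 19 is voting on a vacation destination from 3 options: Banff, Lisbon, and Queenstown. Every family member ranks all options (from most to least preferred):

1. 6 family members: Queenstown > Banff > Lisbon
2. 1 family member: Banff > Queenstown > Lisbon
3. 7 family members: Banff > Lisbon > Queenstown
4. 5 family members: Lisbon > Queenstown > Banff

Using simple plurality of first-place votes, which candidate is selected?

First-place votes: Banff 8, Lisbon 5, Queenstown 6.
Banff has the most first-place votes.

Banff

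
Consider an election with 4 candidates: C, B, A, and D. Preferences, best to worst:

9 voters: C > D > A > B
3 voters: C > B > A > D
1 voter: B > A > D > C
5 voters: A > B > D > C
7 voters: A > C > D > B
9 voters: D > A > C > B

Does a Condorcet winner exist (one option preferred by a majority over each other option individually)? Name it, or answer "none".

Checking pairwise contests:
A beats C 22–12.
C beats B 28–6.
D beats A 18–16.
C beats D 19–15.
Every option loses at least one head-to-head, so there is no Condorcet winner.

none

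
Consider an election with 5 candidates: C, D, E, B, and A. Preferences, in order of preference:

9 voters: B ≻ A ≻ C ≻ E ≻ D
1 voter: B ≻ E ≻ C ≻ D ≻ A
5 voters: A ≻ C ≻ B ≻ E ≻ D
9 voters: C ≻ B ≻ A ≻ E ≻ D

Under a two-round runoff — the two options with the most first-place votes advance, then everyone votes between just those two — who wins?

Round 1 first-place votes: C 9, D 0, E 0, B 10, A 5.
B and C advance.
Runoff: B is preferred to C by 10 voters; C by 14.
C wins the runoff.

C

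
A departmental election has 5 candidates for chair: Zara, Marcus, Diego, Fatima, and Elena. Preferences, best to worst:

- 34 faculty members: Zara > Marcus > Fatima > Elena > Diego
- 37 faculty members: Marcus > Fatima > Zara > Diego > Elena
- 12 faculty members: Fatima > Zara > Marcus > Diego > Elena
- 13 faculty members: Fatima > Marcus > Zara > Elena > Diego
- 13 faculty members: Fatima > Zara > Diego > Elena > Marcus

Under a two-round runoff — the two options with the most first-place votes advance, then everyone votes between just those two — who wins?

Round 1 first-place votes: Zara 34, Marcus 37, Diego 0, Fatima 38, Elena 0.
Fatima and Marcus advance.
Runoff: Fatima is preferred to Marcus by 38 voters; Marcus by 71.
Marcus wins the runoff.

Marcus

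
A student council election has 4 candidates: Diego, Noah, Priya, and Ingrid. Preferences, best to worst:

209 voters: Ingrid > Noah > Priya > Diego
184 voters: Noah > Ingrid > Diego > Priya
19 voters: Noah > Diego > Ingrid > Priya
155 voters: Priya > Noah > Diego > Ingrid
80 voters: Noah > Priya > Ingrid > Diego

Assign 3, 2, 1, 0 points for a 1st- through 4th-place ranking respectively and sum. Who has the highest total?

Diego: 209·0 + 184·1 + 19·2 + 155·1 + 80·0 = 377
Noah: 209·2 + 184·3 + 19·3 + 155·2 + 80·3 = 1577
Priya: 209·1 + 184·0 + 19·0 + 155·3 + 80·2 = 834
Ingrid: 209·3 + 184·2 + 19·1 + 155·0 + 80·1 = 1094
Noah has the highest Borda score (1577).

Noah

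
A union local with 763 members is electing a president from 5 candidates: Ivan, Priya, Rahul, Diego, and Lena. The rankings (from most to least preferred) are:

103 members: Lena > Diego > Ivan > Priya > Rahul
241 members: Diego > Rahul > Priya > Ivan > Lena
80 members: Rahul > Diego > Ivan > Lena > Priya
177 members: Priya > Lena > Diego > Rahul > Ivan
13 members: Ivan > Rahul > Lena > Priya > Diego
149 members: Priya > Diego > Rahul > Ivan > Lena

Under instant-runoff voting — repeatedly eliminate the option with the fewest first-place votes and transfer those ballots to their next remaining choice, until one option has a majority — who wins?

Round 1: Ivan 13, Priya 326, Rahul 80, Diego 241, Lena 103. Eliminate Ivan.
Round 2: Priya 326, Rahul 93, Diego 241, Lena 103. Eliminate Rahul.
Round 3: Priya 326, Diego 321, Lena 116. Eliminate Lena.
Round 4: Priya 339, Diego 424. Diego has a majority.

Diego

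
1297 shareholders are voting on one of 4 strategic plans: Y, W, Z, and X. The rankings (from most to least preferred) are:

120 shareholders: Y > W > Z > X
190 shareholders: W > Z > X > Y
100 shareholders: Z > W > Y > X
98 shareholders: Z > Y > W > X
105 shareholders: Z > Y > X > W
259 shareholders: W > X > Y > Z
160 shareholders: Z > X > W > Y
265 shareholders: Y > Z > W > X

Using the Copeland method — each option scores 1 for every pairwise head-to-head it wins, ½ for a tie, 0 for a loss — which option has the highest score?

Y: beats X; loses to W and Z → score 1.
W: beats Y and X; loses to Z → score 2.
Z: beats Y, W, and X → score 3.
X: loses to Y, W, and Z → score 0.
Z has the best pairwise record.

Z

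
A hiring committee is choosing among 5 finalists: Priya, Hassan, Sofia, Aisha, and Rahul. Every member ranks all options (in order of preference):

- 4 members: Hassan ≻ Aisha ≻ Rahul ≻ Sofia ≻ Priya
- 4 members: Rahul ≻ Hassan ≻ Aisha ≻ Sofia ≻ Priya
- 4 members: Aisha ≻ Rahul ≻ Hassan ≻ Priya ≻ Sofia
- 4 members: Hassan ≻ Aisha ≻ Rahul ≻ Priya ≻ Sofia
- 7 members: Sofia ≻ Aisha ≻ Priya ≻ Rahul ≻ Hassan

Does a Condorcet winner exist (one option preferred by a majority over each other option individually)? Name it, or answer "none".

none

Checking pairwise contests:
Hassan beats Priya 16–7.
Rahul beats Hassan 15–8.
Hassan beats Sofia 16–7.
Hassan beats Aisha 12–11.
Aisha beats Rahul 19–4.
Every option loses at least one head-to-head, so there is no Condorcet winner.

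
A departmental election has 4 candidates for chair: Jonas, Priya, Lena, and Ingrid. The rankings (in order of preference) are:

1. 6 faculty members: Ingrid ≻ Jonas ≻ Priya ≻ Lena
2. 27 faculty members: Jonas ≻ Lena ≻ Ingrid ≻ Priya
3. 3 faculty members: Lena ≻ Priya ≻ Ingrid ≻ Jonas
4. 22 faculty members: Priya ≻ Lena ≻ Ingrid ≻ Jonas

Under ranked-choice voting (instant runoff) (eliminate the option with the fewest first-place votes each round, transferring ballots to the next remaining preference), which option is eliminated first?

Lena

Round 1: Jonas 27, Priya 22, Lena 3, Ingrid 6. Eliminate Lena.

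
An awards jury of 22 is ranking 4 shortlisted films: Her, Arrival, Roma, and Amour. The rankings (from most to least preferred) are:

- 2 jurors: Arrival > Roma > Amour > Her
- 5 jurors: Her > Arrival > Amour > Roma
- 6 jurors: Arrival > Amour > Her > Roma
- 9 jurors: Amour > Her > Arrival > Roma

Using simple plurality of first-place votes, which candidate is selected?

First-place votes: Her 5, Arrival 8, Roma 0, Amour 9.
Amour has the most first-place votes.

Amour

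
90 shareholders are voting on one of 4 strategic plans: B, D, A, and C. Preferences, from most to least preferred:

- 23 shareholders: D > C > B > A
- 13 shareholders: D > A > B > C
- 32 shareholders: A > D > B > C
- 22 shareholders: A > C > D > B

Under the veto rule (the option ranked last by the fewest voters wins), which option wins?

Last-place votes: B 22, D 0, A 23, C 45.
D is ranked last by the fewest voters, so D wins.

D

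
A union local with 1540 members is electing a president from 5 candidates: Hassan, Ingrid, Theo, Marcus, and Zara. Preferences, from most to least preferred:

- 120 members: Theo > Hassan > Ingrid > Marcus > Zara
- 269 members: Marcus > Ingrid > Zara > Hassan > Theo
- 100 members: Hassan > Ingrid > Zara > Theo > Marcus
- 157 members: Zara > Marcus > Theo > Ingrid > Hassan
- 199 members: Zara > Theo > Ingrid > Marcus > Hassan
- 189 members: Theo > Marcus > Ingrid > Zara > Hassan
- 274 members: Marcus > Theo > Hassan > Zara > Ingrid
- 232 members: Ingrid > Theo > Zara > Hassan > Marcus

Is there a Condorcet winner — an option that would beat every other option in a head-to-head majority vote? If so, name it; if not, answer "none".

Theo

Theo vs Hassan: 1171–369 for Theo.
Theo vs Ingrid: 939–601 for Theo.
Theo vs Marcus: 840–700 for Theo.
Theo vs Zara: 815–725 for Theo.
Theo beats every other option head-to-head.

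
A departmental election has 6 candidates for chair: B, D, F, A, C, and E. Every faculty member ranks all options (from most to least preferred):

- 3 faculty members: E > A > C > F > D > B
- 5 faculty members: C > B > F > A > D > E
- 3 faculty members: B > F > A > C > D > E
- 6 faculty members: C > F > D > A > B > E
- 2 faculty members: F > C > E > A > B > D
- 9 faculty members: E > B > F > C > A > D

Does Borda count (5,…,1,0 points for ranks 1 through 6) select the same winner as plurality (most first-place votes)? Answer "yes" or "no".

Borda — scores: B 79, D 29, F 94, A 56, C 96, E 66. Winner: C.
Plurality — first-place votes: B 3, D 0, F 2, A 0, C 11, E 12. Winner: E.
The two methods disagree.

no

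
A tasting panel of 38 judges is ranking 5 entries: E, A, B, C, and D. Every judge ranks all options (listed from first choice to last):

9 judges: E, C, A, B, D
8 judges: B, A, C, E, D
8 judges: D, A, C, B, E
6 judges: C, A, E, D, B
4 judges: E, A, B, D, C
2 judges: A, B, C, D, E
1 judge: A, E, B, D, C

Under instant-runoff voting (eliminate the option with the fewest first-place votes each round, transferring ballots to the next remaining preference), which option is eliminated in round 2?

C

Round 1: E 13, A 3, B 8, C 6, D 8. Eliminate A.
Round 2: E 14, B 10, C 6, D 8. Eliminate C.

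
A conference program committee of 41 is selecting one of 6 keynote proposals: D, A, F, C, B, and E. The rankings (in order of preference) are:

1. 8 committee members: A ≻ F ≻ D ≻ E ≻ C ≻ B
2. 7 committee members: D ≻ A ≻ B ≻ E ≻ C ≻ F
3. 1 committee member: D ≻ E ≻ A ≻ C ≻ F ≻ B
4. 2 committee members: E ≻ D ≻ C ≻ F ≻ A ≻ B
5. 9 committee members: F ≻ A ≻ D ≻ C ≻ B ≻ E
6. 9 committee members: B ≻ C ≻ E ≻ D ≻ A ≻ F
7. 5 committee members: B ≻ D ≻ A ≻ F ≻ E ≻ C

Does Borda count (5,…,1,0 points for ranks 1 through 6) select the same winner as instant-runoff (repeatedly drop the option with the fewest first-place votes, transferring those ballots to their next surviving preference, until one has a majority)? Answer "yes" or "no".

no

Borda — scores: D 137, A 133, F 92, C 77, B 100, E 76. Winner: D.
Instant-runoff — R1 D 8, A 8, F 9, C 0, B 14, E 2 (C out); R2 D 8, A 8, F 9, B 14, E 2 (E out); R3 D 10, A 8, F 9, B 14 (A out); R4 D 10, F 17, B 14 (D out); R5 F 20, B 21 (B winner). Winner: B.
The two methods disagree.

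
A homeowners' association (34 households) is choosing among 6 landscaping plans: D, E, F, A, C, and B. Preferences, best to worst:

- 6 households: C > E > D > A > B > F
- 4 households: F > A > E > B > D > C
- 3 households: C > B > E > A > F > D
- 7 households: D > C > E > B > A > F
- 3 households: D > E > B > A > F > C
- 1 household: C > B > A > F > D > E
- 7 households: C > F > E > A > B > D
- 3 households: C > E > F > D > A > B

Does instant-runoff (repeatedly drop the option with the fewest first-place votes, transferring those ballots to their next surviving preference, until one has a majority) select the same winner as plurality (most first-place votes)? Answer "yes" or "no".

Instant-runoff — R1 D 10, E 0, F 4, A 0, C 20, B 0 (C winner). Winner: C.
Plurality — first-place votes: D 10, E 0, F 4, A 0, C 20, B 0. Winner: C.
The two methods agree.

yes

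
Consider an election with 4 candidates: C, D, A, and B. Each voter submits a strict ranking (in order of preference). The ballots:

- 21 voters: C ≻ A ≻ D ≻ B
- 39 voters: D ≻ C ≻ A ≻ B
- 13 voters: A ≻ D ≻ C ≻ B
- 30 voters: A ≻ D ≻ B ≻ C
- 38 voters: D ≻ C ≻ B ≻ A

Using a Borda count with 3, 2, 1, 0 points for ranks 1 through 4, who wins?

C: 21·3 + 39·2 + 13·1 + 30·0 + 38·2 = 230
D: 21·1 + 39·3 + 13·2 + 30·2 + 38·3 = 338
A: 21·2 + 39·1 + 13·3 + 30·3 + 38·0 = 210
B: 21·0 + 39·0 + 13·0 + 30·1 + 38·1 = 68
D has the highest Borda score (338).

D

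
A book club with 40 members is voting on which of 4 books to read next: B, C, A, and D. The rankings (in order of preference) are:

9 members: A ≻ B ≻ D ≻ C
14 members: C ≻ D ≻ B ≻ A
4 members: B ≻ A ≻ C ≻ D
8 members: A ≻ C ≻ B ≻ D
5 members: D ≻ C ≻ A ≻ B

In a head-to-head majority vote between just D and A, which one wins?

Voters preferring D to A: 19; preferring A to D: 21.
A wins the head-to-head.

A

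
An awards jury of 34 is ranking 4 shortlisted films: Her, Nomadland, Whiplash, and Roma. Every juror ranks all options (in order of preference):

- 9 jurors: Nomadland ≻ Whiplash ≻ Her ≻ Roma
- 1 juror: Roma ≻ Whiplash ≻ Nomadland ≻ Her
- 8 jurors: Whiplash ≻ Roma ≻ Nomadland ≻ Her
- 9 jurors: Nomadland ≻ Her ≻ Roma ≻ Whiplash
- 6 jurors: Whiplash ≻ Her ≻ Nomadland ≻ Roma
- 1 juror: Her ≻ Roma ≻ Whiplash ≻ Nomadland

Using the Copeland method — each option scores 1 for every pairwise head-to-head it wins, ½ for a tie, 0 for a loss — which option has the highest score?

Her: beats Roma; loses to Nomadland and Whiplash → score 1.
Nomadland: beats Her, Whiplash, and Roma → score 3.
Whiplash: beats Her and Roma; loses to Nomadland → score 2.
Roma: loses to Her, Nomadland, and Whiplash → score 0.
Nomadland has the best pairwise record.

Nomadland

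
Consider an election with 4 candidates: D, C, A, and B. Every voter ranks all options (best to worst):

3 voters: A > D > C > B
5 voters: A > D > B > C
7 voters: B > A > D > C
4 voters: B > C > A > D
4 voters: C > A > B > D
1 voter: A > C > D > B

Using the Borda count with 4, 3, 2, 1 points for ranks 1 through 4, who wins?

D: 3·3 + 5·3 + 7·2 + 4·1 + 4·1 + 1·2 = 48
C: 3·2 + 5·1 + 7·1 + 4·3 + 4·4 + 1·3 = 49
A: 3·4 + 5·4 + 7·3 + 4·2 + 4·3 + 1·4 = 77
B: 3·1 + 5·2 + 7·4 + 4·4 + 4·2 + 1·1 = 66
A has the highest Borda score (77).

A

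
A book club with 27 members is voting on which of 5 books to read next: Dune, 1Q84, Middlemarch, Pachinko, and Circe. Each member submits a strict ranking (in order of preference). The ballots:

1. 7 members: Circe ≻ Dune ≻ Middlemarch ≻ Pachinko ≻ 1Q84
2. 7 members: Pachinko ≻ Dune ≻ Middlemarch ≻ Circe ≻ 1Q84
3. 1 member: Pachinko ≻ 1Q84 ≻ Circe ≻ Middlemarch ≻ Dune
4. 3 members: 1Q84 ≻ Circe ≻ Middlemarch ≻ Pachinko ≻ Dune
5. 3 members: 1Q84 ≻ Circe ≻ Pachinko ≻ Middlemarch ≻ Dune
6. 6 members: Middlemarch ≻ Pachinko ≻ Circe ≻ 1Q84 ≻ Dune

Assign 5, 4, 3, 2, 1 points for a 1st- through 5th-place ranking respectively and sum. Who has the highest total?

Circe

Dune: 7·4 + 7·4 + 1·1 + 3·1 + 3·1 + 6·1 = 69
1Q84: 7·1 + 7·1 + 1·4 + 3·5 + 3·5 + 6·2 = 60
Middlemarch: 7·3 + 7·3 + 1·2 + 3·3 + 3·2 + 6·5 = 89
Pachinko: 7·2 + 7·5 + 1·5 + 3·2 + 3·3 + 6·4 = 93
Circe: 7·5 + 7·2 + 1·3 + 3·4 + 3·4 + 6·3 = 94
Circe has the highest Borda score (94).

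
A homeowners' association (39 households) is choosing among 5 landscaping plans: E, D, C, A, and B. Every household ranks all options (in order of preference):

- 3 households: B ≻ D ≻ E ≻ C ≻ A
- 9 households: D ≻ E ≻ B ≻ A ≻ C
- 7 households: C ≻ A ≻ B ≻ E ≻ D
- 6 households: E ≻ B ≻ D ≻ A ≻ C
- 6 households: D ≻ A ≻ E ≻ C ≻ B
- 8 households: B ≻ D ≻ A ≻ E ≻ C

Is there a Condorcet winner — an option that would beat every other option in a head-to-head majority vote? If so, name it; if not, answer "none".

Checking pairwise contests:
D beats E 26–13.
B beats D 24–15.
E beats C 32–7.
D beats A 32–7.
E beats B 21–18.
Every option loses at least one head-to-head, so there is no Condorcet winner.

none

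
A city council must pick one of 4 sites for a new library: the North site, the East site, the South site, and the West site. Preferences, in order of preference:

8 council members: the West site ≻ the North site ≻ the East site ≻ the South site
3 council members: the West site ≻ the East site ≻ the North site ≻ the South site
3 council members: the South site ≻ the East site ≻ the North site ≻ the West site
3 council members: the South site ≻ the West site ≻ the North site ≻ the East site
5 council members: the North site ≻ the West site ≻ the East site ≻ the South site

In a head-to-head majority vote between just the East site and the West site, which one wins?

Voters preferring the East site to the West site: 3; preferring the West site to the East site: 19.
the West site wins the head-to-head.

the West site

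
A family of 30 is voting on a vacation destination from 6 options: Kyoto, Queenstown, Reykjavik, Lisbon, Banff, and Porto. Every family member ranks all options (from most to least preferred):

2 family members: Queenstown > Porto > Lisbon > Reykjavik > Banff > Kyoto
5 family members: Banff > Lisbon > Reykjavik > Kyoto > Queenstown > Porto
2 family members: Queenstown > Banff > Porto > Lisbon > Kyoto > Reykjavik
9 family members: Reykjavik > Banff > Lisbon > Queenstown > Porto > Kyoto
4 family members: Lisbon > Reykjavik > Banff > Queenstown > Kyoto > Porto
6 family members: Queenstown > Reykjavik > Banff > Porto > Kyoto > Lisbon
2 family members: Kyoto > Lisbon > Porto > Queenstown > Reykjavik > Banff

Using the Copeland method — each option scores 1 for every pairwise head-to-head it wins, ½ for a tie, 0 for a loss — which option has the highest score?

Kyoto: loses to Queenstown, Reykjavik, Lisbon, Banff, and Porto → score 0.
Queenstown: beats Kyoto and Porto; loses to Reykjavik, Lisbon, and Banff → score 2.
Reykjavik: beats Kyoto, Queenstown, Banff, and Porto; ties Lisbon → score 4.5.
Lisbon: beats Kyoto, Queenstown, and Porto; ties Reykjavik; loses to Banff → score 3.5.
Banff: beats Kyoto, Queenstown, Lisbon, and Porto; loses to Reykjavik → score 4.
Porto: beats Kyoto; loses to Queenstown, Reykjavik, Lisbon, and Banff → score 1.
Reykjavik has the best pairwise record.

Reykjavik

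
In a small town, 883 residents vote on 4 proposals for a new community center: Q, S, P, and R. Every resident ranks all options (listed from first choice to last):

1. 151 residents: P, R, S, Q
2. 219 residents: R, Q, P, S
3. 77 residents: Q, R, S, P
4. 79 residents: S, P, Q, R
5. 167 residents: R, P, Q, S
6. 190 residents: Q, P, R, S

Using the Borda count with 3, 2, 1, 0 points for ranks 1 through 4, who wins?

R

Q: 151·0 + 219·2 + 77·3 + 79·1 + 167·1 + 190·3 = 1485
S: 151·1 + 219·0 + 77·1 + 79·3 + 167·0 + 190·0 = 465
P: 151·3 + 219·1 + 77·0 + 79·2 + 167·2 + 190·2 = 1544
R: 151·2 + 219·3 + 77·2 + 79·0 + 167·3 + 190·1 = 1804
R has the highest Borda score (1804).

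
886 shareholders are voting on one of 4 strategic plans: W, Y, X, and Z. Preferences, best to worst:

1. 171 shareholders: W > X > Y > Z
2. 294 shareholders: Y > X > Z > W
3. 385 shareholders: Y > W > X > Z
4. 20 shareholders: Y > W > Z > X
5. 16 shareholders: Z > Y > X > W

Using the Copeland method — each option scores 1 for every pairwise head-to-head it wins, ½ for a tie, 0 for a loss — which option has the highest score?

W: beats X and Z; loses to Y → score 2.
Y: beats W, X, and Z → score 3.
X: beats Z; loses to W and Y → score 1.
Z: loses to W, Y, and X → score 0.
Y has the best pairwise record.

Y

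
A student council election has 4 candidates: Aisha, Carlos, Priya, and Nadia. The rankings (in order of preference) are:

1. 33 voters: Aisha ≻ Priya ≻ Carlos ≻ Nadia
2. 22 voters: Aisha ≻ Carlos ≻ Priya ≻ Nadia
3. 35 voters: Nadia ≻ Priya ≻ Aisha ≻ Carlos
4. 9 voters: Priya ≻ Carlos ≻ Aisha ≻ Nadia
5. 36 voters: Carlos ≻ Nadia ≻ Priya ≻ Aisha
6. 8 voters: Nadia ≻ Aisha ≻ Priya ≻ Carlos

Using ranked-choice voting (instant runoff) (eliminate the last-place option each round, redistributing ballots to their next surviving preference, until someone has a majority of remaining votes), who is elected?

Aisha

Round 1: Aisha 55, Carlos 36, Priya 9, Nadia 43. Eliminate Priya.
Round 2: Aisha 55, Carlos 45, Nadia 43. Eliminate Nadia.
Round 3: Aisha 98, Carlos 45. Aisha has a majority.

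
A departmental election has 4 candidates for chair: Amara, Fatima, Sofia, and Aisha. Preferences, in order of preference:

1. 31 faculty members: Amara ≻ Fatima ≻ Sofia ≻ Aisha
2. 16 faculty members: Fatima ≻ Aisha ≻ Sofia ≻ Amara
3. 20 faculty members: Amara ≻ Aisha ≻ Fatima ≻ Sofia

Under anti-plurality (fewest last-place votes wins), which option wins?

Fatima

Last-place votes: Amara 16, Fatima 0, Sofia 20, Aisha 31.
Fatima is ranked last by the fewest voters, so Fatima wins.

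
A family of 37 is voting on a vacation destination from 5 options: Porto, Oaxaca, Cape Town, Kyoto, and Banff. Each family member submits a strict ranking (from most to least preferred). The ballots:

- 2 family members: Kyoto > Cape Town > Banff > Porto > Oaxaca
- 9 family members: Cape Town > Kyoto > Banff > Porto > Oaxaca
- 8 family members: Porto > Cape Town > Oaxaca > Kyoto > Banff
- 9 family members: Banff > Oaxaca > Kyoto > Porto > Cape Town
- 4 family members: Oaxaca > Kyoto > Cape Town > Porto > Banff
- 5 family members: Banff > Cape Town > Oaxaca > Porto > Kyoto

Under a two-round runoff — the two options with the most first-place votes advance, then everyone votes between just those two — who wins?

Round 1 first-place votes: Porto 8, Oaxaca 4, Cape Town 9, Kyoto 2, Banff 14.
Banff and Cape Town advance.
Runoff: Banff is preferred to Cape Town by 14 voters; Cape Town by 23.
Cape Town wins the runoff.

Cape Town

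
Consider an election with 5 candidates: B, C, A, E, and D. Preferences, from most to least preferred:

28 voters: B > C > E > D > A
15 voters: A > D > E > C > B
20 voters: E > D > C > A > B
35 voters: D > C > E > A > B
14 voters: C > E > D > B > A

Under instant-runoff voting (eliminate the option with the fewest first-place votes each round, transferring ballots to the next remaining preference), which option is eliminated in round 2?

A

Round 1: B 28, C 14, A 15, E 20, D 35. Eliminate C.
Round 2: B 28, A 15, E 34, D 35. Eliminate A.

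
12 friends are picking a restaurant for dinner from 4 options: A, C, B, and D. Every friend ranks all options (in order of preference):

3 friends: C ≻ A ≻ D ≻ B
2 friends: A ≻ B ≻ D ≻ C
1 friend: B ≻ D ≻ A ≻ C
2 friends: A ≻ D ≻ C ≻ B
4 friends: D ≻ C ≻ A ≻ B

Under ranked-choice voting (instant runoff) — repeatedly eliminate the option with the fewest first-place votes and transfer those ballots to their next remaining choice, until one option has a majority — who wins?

A

Round 1: A 4, C 3, B 1, D 4. Eliminate B.
Round 2: A 4, C 3, D 5. Eliminate C.
Round 3: A 7, D 5. A has a majority.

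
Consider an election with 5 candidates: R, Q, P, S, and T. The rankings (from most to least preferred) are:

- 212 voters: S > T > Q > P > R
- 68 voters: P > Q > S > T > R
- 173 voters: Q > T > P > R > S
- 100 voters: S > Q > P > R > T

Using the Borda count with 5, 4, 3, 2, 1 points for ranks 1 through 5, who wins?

Q

R: 212·1 + 68·1 + 173·2 + 100·2 = 826
Q: 212·3 + 68·4 + 173·5 + 100·4 = 2173
P: 212·2 + 68·5 + 173·3 + 100·3 = 1583
S: 212·5 + 68·3 + 173·1 + 100·5 = 1937
T: 212·4 + 68·2 + 173·4 + 100·1 = 1776
Q has the highest Borda score (2173).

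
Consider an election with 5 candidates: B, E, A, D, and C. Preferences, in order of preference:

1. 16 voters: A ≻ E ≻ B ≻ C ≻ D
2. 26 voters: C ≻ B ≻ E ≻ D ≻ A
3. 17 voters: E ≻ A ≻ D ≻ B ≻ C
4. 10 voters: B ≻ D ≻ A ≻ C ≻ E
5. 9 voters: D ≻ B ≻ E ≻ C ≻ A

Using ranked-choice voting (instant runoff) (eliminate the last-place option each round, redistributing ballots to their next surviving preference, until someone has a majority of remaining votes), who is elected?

E

Round 1: B 10, E 17, A 16, D 9, C 26. Eliminate D.
Round 2: B 19, E 17, A 16, C 26. Eliminate A.
Round 3: B 19, E 33, C 26. Eliminate B.
Round 4: E 42, C 36. E has a majority.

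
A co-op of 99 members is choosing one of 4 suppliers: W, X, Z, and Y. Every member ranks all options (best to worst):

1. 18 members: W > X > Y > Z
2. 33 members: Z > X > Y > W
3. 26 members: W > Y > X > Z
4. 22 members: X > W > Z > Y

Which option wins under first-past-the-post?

W

First-place votes: W 44, X 22, Z 33, Y 0.
W has the most first-place votes.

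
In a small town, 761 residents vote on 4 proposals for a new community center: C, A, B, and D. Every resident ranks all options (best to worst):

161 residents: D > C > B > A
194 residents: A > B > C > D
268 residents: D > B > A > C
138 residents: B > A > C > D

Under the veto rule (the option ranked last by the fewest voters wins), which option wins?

B

Last-place votes: C 268, A 161, B 0, D 332.
B is ranked last by the fewest voters, so B wins.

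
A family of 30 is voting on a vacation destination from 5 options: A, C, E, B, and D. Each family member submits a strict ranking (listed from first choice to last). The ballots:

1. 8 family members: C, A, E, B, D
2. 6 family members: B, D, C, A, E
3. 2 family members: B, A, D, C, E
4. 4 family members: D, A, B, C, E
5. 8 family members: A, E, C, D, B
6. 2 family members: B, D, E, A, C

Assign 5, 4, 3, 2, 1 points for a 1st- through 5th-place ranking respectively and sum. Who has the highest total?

A: 8·4 + 6·2 + 2·4 + 4·4 + 8·5 + 2·2 = 112
C: 8·5 + 6·3 + 2·2 + 4·2 + 8·3 + 2·1 = 96
E: 8·3 + 6·1 + 2·1 + 4·1 + 8·4 + 2·3 = 74
B: 8·2 + 6·5 + 2·5 + 4·3 + 8·1 + 2·5 = 86
D: 8·1 + 6·4 + 2·3 + 4·5 + 8·2 + 2·4 = 82
A has the highest Borda score (112).

A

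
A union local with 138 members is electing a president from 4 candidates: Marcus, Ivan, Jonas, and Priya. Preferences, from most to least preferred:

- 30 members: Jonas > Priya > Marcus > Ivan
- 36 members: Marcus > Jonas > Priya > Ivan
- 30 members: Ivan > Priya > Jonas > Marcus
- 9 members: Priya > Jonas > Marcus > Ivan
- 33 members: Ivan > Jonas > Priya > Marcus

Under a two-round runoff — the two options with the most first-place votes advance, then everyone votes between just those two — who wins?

Marcus

Round 1 first-place votes: Marcus 36, Ivan 63, Jonas 30, Priya 9.
Ivan and Marcus advance.
Runoff: Ivan is preferred to Marcus by 63 voters; Marcus by 75.
Marcus wins the runoff.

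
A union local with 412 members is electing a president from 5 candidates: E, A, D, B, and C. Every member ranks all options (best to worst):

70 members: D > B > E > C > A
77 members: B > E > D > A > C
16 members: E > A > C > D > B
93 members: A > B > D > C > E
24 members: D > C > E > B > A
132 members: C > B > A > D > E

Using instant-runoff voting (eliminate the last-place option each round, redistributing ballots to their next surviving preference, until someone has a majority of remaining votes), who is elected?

D

Round 1: E 16, A 93, D 94, B 77, C 132. Eliminate E.
Round 2: A 109, D 94, B 77, C 132. Eliminate B.
Round 3: A 109, D 171, C 132. Eliminate A.
Round 4: D 264, C 148. D has a majority.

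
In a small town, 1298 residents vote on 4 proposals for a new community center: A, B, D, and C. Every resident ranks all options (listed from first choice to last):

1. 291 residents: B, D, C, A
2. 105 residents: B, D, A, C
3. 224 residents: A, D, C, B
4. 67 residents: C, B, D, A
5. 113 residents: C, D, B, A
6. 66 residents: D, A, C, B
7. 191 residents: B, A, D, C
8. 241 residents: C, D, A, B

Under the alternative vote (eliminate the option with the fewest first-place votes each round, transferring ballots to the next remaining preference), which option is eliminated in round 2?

A

Round 1: A 224, B 587, D 66, C 421. Eliminate D.
Round 2: A 290, B 587, C 421. Eliminate A.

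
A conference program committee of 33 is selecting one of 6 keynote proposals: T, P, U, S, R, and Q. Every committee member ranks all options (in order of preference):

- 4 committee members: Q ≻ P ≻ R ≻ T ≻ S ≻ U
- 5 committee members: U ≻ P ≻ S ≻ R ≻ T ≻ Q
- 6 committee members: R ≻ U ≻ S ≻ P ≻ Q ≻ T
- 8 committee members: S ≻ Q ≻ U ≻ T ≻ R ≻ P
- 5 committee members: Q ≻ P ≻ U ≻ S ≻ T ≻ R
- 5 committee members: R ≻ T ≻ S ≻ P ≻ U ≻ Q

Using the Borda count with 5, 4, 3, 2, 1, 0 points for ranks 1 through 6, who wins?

T: 4·2 + 5·1 + 6·0 + 8·2 + 5·1 + 5·4 = 54
P: 4·4 + 5·4 + 6·2 + 8·0 + 5·4 + 5·2 = 78
U: 4·0 + 5·5 + 6·4 + 8·3 + 5·3 + 5·1 = 93
S: 4·1 + 5·3 + 6·3 + 8·5 + 5·2 + 5·3 = 102
R: 4·3 + 5·2 + 6·5 + 8·1 + 5·0 + 5·5 = 85
Q: 4·5 + 5·0 + 6·1 + 8·4 + 5·5 + 5·0 = 83
S has the highest Borda score (102).

S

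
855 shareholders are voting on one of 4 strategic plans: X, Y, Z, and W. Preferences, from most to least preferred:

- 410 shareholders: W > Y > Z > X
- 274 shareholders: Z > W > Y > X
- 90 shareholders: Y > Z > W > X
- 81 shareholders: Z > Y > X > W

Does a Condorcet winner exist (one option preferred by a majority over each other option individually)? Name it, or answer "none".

Checking pairwise contests:
Y beats X 855–0.
W beats Y 684–171.
Y beats Z 500–355.
Z beats W 445–410.
Every option loses at least one head-to-head, so there is no Condorcet winner.

none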